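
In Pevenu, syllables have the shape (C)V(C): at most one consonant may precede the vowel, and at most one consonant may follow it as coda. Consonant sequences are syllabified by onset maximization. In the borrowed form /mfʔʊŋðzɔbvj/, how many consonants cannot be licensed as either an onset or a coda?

5

The consonants /m/, /f/, /ð/, /v/, /j/ cannot be parsed into a legal (C)V(C) syllable (at most one coda consonant is licensed; onsets are limited to one consonant).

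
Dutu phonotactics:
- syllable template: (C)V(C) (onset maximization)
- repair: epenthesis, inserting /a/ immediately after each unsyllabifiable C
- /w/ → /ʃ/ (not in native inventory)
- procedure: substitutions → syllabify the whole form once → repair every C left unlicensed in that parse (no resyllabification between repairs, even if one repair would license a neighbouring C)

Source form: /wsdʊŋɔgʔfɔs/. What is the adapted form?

ʃasadʊŋɔgʔafɔs

Substitution: /w/ → /ʃ/, giving /ʃsdʊŋɔgʔfɔs/.
Syllabifying with onset maximization leaves /ʃ/, /s/, /ʔ/ stranded (at most one coda consonant is licensed; onsets are limited to one consonant).
Inserting the epenthetic vowel yields /ʃ/ → /ʃa/, /s/ → /sa/, /ʔ/ → /ʔa/.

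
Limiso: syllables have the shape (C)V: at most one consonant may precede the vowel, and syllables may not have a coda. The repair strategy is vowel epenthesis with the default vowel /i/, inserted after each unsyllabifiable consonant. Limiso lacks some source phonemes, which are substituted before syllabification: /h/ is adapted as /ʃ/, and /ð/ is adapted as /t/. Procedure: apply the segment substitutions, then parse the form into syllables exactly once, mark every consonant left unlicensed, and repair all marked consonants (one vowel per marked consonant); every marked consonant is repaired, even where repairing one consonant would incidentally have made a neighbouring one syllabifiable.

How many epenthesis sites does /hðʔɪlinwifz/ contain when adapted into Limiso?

5

After substitution the input is /ʃtʔɪlinwifz/.
The unsyllabifiable consonants are /ʃ/, /t/, /n/, /f/, /z/; each receives one epenthetic vowel.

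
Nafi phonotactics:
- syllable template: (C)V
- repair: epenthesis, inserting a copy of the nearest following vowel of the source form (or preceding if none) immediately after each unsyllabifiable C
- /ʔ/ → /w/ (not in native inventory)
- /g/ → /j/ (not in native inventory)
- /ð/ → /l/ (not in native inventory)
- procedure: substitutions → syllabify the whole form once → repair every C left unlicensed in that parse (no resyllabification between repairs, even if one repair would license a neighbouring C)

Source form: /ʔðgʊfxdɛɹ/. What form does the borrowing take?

wʊlʊjʊfɛxɛdɛɹɛ

Substitution: /ʔ/ → /w/, /ð/ → /l/, /g/ → /j/, giving /wljʊfxdɛɹ/.
Under (C)V, the unsyllabifiable consonants are /w/, /l/, /f/, /x/, /ɹ/ (no codas are permitted; onsets are limited to one consonant).
Inserting the epenthetic vowel yields /w/ → /wʊ/, /l/ → /lʊ/, /f/ → /fɛ/, /x/ → /xɛ/, /ɹ/ → /ɹɛ/.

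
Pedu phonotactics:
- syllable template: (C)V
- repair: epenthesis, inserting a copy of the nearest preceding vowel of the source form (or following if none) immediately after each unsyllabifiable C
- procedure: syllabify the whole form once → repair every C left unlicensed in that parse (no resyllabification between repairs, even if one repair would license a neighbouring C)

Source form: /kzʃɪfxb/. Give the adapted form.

Syllabifying with onset maximization leaves /k/, /z/, /f/, /x/, /b/ stranded (no codas are permitted; onsets are limited to one consonant).
Epenthesis after each stranded consonant: /k/ → /kɪ/, /z/ → /zɪ/, /f/ → /fɪ/, /x/ → /xɪ/, /b/ → /bɪ/.

kɪzɪʃɪfɪxɪbɪ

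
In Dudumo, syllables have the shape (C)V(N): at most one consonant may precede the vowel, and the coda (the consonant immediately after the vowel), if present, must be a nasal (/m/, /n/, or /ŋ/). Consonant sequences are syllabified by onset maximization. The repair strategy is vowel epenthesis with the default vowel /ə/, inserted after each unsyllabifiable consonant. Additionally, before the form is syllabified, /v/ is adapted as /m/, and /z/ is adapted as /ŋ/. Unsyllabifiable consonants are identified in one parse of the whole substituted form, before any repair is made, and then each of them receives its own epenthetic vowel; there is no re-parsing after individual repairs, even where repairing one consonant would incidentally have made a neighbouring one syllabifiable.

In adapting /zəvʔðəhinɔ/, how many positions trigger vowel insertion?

After substitution the input is /ŋəmʔðəhinɔ/.
The unsyllabifiable consonants are /ʔ/; each receives one epenthetic vowel.

1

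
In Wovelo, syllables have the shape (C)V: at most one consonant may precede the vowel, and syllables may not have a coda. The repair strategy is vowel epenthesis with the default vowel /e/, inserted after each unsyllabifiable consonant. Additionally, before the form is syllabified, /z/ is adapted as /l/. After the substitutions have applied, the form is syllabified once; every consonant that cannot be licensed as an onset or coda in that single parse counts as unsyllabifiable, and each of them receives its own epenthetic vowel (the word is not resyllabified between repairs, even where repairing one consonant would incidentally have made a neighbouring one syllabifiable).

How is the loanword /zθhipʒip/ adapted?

Substitution: /z/ → /l/, giving /lθhipʒip/.
Syllabifying with onset maximization leaves /l/, /θ/, /p/, /p/ stranded (no codas are permitted; onsets are limited to one consonant).
Inserting the epenthetic vowel yields /l/ → /le/, /θ/ → /θe/, /p/ → /pe/, /p/ → /pe/.

leθehipeʒipe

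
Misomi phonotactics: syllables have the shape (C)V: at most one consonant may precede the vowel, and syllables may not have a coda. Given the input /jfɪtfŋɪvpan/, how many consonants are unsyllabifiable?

The consonants /j/, /t/, /f/, /v/, /n/ cannot be parsed into a legal (C)V syllable (no codas are permitted; onsets are limited to one consonant).

5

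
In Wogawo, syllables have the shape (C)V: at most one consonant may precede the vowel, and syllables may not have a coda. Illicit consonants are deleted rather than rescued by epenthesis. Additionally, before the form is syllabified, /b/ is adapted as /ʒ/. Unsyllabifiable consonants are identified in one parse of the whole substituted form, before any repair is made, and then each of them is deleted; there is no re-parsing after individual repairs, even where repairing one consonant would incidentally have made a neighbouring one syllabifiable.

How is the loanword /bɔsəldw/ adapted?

ʒɔsə

Substitution: /b/ → /ʒ/, giving /ʒɔsəldw/.
Under (C)V, the unsyllabifiable consonants are /l/, /d/, /w/ (no codas are permitted; onsets are limited to one consonant).
Deleting the stranded consonants removes /l/, /d/, /w/.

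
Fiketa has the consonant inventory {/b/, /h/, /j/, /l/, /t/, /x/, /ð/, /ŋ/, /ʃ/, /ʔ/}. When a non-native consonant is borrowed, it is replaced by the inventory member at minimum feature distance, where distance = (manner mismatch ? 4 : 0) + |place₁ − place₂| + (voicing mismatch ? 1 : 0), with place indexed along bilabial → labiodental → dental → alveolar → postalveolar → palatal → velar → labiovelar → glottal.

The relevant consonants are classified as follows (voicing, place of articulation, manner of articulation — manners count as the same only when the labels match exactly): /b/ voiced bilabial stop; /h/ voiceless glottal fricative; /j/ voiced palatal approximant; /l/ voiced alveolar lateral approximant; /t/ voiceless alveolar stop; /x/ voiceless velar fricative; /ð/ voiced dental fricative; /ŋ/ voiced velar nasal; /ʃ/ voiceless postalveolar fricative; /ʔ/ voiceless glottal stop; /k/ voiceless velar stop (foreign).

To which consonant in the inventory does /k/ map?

/ʔ/ is closest: same manner (stop), place distance 2 (velar→glottal), same voicing; total 2. Next closest is /t/ at distance 3.

ʔ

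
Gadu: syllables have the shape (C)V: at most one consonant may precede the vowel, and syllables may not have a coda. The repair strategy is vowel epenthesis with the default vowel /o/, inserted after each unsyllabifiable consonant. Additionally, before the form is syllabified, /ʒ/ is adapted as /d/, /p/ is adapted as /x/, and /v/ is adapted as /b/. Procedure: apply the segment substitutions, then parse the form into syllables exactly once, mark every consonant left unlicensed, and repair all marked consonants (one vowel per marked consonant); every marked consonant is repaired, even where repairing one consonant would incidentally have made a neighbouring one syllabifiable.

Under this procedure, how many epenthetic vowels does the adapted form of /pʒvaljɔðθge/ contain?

After substitution the input is /xdbaljɔðθge/.
The unsyllabifiable consonants are /x/, /d/, /l/, /ð/, /θ/; each receives one epenthetic vowel.

5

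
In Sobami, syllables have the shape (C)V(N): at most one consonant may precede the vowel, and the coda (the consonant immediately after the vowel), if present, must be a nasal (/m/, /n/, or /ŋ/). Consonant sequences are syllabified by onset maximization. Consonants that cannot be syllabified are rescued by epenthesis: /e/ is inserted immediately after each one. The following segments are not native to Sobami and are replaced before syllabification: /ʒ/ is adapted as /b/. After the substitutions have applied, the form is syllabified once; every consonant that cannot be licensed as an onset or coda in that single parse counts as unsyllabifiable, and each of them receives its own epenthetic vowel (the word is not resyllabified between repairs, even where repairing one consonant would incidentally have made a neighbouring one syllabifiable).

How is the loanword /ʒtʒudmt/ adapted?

betebudemete

Substitution: /ʒ/ → /b/, giving /btbudmt/.
The consonants /b/, /t/, /d/, /m/, /t/ cannot be parsed into a legal (C)V(N) syllable (only a nasal (/m/, /n/, or /ŋ/) is licensed in coda position; onsets are limited to one consonant).
Epenthesis after each stranded consonant: /b/ → /be/, /t/ → /te/, /d/ → /de/, /m/ → /me/, /t/ → /te/.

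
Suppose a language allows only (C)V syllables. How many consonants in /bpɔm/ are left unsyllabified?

2

Under (C)V, the unsyllabifiable consonants are /b/, /m/ (no codas are permitted; onsets are limited to one consonant).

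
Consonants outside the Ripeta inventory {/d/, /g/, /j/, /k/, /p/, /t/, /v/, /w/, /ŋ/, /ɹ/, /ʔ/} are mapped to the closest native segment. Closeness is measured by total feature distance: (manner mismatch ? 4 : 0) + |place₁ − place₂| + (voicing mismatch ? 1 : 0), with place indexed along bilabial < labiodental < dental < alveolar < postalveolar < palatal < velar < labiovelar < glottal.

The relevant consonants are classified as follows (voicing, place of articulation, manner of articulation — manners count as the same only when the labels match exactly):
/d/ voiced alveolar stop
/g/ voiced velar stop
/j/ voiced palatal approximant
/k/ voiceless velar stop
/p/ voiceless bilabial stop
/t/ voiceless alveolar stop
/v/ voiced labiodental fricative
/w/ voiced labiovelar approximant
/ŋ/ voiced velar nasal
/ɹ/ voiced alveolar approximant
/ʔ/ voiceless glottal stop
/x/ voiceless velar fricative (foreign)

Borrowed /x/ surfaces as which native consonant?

k

/k/ is closest: manner differs (fricative→stop, +4), place distance 0 (velar→velar), same voicing; total 4. Next closest is /g/ at distance 5.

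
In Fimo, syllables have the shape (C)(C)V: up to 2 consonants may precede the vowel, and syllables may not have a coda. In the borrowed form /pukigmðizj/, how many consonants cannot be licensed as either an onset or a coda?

3

Syllabifying with onset maximization leaves /g/, /z/, /j/ stranded (no codas are permitted; onsets may contain at most 2 consonants).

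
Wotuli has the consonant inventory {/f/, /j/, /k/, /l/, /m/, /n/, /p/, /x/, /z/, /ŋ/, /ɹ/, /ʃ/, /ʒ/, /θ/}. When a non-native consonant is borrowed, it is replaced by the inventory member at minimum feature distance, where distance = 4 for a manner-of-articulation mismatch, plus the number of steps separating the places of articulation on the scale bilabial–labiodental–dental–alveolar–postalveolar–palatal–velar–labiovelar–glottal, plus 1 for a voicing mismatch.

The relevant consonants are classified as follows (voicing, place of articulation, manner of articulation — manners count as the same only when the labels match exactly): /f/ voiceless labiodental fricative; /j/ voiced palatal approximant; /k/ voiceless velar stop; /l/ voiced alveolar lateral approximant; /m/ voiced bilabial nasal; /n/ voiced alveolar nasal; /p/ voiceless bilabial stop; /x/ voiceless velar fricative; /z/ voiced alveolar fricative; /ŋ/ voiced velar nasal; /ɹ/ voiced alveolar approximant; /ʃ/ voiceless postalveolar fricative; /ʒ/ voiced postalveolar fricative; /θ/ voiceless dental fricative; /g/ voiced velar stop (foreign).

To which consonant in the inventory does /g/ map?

/k/ is closest: same manner (stop), place distance 0 (velar→velar), voicing differs (+1); total 1. Next closest is /ŋ/ at distance 4.

k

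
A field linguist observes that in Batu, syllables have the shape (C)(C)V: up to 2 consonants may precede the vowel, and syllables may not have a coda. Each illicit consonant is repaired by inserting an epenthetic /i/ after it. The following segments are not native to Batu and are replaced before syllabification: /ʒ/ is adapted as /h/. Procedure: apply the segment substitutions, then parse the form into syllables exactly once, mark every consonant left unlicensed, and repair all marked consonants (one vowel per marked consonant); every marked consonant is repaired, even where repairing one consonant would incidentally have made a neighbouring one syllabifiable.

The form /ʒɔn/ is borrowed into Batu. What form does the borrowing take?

Substitution: /ʒ/ → /h/, giving /hɔn/.
Syllabifying with onset maximization leaves /n/ stranded (no codas are permitted; onsets may contain at most 2 consonants).
Epenthesis after each stranded consonant: /n/ → /ni/.

hɔni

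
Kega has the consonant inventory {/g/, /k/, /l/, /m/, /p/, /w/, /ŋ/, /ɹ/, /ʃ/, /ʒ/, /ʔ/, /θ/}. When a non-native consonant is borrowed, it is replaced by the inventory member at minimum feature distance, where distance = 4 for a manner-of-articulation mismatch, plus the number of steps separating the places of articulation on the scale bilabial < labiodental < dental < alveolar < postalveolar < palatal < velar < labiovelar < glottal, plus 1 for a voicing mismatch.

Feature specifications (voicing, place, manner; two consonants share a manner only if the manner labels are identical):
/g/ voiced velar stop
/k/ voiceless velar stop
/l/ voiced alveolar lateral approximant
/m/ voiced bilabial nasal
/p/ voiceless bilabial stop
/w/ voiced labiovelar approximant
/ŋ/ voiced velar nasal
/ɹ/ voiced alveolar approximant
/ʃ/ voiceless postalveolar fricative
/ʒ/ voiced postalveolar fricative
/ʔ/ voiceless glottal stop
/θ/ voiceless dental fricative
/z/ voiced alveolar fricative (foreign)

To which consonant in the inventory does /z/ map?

/ʒ/ is closest: same manner (fricative), place distance 1 (alveolar→postalveolar), same voicing; total 1. Next closest is /ʃ/ at distance 2.

ʒ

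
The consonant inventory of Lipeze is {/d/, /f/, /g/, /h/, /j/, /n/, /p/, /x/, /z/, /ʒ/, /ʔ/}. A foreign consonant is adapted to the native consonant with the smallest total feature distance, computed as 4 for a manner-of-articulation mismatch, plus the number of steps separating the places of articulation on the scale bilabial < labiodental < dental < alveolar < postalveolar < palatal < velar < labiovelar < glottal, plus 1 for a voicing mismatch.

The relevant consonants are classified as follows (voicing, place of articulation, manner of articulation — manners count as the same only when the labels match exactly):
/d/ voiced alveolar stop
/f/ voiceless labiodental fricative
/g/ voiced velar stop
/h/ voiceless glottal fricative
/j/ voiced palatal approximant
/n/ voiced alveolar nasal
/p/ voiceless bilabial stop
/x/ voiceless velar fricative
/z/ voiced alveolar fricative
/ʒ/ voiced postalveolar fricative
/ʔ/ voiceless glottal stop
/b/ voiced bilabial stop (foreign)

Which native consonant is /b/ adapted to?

p

/p/ is closest: same manner (stop), place distance 0 (bilabial→bilabial), voicing differs (+1); total 1. Next closest is /d/ at distance 3.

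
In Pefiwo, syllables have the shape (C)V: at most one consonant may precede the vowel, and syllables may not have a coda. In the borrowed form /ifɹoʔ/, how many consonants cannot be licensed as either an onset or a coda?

2

The consonants /f/, /ʔ/ cannot be parsed into a legal (C)V syllable (no codas are permitted; onsets are limited to one consonant).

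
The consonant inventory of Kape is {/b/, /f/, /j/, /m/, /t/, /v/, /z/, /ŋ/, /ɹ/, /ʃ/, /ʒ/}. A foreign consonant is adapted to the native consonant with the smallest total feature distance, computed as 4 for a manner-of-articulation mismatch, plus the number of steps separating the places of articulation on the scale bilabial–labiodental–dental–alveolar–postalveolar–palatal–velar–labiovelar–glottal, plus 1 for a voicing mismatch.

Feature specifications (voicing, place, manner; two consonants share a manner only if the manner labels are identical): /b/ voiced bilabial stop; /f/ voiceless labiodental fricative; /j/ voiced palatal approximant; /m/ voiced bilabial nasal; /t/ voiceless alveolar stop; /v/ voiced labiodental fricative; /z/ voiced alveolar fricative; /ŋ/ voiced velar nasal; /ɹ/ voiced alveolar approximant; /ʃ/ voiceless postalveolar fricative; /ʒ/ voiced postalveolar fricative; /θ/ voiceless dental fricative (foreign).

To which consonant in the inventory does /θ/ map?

f

/f/ is closest: same manner (fricative), place distance 1 (dental→labiodental), same voicing; total 1. Next closest is /v/ at distance 2.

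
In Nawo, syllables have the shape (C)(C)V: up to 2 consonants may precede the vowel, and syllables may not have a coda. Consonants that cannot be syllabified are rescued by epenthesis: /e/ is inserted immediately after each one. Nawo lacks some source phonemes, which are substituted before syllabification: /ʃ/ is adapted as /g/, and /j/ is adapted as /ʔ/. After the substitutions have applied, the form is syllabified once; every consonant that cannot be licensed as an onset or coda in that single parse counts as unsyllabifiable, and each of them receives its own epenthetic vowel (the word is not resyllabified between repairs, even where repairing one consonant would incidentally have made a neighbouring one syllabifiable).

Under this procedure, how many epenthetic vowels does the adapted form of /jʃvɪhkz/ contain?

After substitution the input is /ʔgvɪhkz/.
The unsyllabifiable consonants are /ʔ/, /h/, /k/, /z/; each receives one epenthetic vowel.

4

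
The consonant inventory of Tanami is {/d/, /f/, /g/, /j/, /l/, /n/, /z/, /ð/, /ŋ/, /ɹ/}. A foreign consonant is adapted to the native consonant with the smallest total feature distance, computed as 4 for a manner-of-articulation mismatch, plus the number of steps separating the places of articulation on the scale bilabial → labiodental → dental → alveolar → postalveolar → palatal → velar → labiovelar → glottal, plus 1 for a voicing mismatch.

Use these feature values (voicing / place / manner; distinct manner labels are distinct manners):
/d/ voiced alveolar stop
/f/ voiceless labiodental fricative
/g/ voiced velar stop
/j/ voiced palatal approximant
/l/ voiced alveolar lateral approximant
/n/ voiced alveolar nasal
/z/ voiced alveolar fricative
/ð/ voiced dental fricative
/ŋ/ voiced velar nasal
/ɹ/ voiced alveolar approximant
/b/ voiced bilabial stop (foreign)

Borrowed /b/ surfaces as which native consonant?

/d/ is closest: same manner (stop), place distance 3 (bilabial→alveolar), same voicing; total 3. Next closest is /f/ at distance 6.

d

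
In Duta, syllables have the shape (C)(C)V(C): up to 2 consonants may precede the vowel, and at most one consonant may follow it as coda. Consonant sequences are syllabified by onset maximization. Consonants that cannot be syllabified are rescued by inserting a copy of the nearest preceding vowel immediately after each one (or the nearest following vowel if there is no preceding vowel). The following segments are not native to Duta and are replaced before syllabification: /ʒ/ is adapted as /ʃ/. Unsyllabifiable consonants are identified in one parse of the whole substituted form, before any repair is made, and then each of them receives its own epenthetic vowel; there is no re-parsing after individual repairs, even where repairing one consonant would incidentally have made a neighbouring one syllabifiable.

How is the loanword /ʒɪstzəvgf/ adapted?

ʃɪstzəvgəfə

Substitution: /ʒ/ → /ʃ/, giving /ʃɪstzəvgf/.
Syllabifying with onset maximization leaves /g/, /f/ stranded (at most one coda consonant is licensed; onsets may contain at most 2 consonants).
Inserting the epenthetic vowel yields /g/ → /gə/, /f/ → /fə/.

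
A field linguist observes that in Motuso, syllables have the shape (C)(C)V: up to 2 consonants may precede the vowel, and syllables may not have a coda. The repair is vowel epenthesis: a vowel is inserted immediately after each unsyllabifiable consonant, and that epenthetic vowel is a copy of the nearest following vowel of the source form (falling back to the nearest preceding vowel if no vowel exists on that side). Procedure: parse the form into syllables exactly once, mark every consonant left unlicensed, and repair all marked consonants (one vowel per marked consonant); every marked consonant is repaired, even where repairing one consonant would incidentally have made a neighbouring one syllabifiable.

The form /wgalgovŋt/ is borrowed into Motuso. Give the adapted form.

Syllabifying with onset maximization leaves /v/, /ŋ/, /t/ stranded (no codas are permitted; onsets may contain at most 2 consonants).
Epenthesis after each stranded consonant: /v/ → /vo/, /ŋ/ → /ŋo/, /t/ → /to/.

wgalgovoŋoto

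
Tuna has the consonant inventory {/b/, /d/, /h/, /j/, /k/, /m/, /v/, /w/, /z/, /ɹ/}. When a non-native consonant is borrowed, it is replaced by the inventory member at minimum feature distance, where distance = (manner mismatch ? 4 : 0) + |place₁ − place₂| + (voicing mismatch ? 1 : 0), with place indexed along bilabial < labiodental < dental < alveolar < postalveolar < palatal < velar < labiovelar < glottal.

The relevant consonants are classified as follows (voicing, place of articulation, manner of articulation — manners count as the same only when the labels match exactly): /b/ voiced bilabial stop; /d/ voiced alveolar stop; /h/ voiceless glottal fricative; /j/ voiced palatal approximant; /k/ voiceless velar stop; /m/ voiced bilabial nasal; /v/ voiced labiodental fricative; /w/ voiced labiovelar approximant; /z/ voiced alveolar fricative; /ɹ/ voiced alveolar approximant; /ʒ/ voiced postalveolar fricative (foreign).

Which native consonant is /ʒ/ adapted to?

z

/z/ is closest: same manner (fricative), place distance 1 (postalveolar→alveolar), same voicing; total 1. Next closest is /v/ at distance 3.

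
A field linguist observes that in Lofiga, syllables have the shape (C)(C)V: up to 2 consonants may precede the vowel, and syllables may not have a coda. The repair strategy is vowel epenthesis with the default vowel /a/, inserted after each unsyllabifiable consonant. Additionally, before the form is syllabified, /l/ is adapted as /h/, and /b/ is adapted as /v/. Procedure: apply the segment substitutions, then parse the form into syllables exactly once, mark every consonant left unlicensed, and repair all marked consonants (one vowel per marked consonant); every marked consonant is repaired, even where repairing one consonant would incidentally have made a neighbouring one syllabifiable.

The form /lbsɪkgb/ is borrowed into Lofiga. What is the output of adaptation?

havsɪkagava

Substitution: /l/ → /h/, /b/ → /v/, giving /hvsɪkgv/.
The consonants /h/, /k/, /g/, /v/ cannot be parsed into a legal (C)(C)V syllable (no codas are permitted; onsets may contain at most 2 consonants).
Inserting the epenthetic vowel yields /h/ → /ha/, /k/ → /ka/, /g/ → /ga/, /v/ → /va/.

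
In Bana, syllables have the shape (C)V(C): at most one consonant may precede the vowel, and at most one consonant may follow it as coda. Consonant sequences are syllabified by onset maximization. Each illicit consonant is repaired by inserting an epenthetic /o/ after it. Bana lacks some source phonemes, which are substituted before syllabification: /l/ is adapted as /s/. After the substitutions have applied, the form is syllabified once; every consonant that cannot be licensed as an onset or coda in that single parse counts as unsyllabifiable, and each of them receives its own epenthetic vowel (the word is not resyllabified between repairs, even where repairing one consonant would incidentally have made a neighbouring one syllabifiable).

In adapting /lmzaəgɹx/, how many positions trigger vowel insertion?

After substitution the input is /smzaəgɹx/.
The unsyllabifiable consonants are /s/, /m/, /ɹ/, /x/; each receives one epenthetic vowel.

4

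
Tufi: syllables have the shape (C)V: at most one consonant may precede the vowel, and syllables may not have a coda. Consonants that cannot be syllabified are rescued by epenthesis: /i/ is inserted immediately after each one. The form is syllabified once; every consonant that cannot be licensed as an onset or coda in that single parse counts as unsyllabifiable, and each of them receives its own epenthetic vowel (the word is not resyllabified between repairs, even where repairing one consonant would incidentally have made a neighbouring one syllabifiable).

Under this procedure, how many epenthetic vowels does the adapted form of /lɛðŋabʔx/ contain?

The unsyllabifiable consonants are /ð/, /b/, /ʔ/, /x/; each receives one epenthetic vowel.

4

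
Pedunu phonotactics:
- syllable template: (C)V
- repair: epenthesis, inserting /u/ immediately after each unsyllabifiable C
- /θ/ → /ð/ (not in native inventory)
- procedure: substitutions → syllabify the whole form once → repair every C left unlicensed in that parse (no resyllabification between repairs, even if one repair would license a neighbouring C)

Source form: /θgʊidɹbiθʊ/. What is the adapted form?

ðugʊiduɹubiðʊ

Substitution: /θ/ → /ð/, giving /ðgʊidɹbiðʊ/.
The consonants /ð/, /d/, /ɹ/ cannot be parsed into a legal (C)V syllable (no codas are permitted; onsets are limited to one consonant).
Inserting the epenthetic vowel yields /ð/ → /ðu/, /d/ → /du/, /ɹ/ → /ɹu/.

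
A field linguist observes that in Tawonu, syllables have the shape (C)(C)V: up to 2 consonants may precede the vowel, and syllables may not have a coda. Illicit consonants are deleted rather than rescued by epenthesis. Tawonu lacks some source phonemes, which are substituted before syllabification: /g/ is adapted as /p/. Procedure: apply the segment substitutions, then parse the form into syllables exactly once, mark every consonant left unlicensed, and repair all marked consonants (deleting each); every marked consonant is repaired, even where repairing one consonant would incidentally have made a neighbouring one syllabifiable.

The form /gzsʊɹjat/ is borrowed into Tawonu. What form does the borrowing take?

Substitution: /g/ → /p/, giving /pzsʊɹjat/.
The consonants /p/, /t/ cannot be parsed into a legal (C)(C)V syllable (no codas are permitted; onsets may contain at most 2 consonants).
Each unlicensed consonant is deleted: /p/, /t/.

zsʊɹja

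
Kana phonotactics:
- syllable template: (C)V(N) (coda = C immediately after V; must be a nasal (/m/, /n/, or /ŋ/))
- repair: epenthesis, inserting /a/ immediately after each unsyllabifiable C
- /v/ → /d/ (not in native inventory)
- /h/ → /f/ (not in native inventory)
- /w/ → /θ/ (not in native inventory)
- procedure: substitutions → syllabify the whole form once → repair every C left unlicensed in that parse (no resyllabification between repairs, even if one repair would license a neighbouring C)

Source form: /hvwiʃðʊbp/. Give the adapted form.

Substitution: /h/ → /f/, /v/ → /d/, /w/ → /θ/, giving /fdθiʃðʊbp/.
Syllabifying with onset maximization leaves /f/, /d/, /ʃ/, /b/, /p/ stranded (only a nasal (/m/, /n/, or /ŋ/) is licensed in coda position; onsets are limited to one consonant).
Inserting the epenthetic vowel yields /f/ → /fa/, /d/ → /da/, /ʃ/ → /ʃa/, /b/ → /ba/, /p/ → /pa/.

fadaθiʃaðʊbapa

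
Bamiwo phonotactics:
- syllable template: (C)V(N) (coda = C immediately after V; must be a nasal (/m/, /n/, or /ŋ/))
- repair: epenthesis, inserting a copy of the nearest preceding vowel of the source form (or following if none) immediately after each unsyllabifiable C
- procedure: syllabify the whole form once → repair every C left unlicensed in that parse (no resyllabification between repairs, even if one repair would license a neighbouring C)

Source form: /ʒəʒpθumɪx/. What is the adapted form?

Under (C)V(N), the unsyllabifiable consonants are /ʒ/, /p/, /x/ (only a nasal (/m/, /n/, or /ŋ/) is licensed in coda position; onsets are limited to one consonant).
Inserting the epenthetic vowel yields /ʒ/ → /ʒə/, /p/ → /pə/, /x/ → /xɪ/.

ʒəʒəpəθumɪxɪ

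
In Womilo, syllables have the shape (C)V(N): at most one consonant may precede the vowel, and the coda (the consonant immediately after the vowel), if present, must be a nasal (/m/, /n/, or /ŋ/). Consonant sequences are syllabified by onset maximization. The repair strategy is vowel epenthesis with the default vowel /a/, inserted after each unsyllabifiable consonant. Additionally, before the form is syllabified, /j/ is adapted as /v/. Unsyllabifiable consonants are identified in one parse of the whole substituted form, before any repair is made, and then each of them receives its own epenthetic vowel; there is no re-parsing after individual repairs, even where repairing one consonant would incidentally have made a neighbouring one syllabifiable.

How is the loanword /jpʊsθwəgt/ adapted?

vapʊsaθawəgata

Substitution: /j/ → /v/, giving /vpʊsθwəgt/.
Syllabifying with onset maximization leaves /v/, /s/, /θ/, /g/, /t/ stranded (only a nasal (/m/, /n/, or /ŋ/) is licensed in coda position; onsets are limited to one consonant).
Each unlicensed consonant becomes the onset of a new syllable: /v/ → /va/, /s/ → /sa/, /θ/ → /θa/, /g/ → /ga/, /t/ → /ta/.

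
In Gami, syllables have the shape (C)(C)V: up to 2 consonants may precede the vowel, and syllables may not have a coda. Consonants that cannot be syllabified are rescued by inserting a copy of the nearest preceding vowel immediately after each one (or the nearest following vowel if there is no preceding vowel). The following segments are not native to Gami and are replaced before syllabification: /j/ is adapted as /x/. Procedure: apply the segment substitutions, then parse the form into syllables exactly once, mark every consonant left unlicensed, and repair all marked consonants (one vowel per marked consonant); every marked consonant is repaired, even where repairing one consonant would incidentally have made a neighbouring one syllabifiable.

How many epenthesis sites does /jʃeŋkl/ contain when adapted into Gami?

3

After substitution the input is /xʃeŋkl/.
The unsyllabifiable consonants are /ŋ/, /k/, /l/; each receives one epenthetic vowel.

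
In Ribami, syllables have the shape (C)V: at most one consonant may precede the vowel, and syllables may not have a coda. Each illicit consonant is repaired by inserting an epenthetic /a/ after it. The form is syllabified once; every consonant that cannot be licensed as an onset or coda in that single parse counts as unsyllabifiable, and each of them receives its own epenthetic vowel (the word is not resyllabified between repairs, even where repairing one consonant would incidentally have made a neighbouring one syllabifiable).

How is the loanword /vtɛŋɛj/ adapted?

vatɛŋɛja

Syllabifying with onset maximization leaves /v/, /j/ stranded (no codas are permitted; onsets are limited to one consonant).
Inserting the epenthetic vowel yields /v/ → /va/, /j/ → /ja/.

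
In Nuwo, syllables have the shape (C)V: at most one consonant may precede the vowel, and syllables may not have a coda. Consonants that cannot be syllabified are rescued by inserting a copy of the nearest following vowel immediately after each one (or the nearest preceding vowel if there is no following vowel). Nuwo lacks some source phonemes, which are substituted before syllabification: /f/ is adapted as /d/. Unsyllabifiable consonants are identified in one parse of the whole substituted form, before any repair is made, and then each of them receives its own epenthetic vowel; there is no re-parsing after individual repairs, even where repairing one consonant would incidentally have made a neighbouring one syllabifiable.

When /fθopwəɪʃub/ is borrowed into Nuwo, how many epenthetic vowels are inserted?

After substitution the input is /dθopwəɪʃub/.
The unsyllabifiable consonants are /d/, /p/, /b/; each receives one epenthetic vowel.

3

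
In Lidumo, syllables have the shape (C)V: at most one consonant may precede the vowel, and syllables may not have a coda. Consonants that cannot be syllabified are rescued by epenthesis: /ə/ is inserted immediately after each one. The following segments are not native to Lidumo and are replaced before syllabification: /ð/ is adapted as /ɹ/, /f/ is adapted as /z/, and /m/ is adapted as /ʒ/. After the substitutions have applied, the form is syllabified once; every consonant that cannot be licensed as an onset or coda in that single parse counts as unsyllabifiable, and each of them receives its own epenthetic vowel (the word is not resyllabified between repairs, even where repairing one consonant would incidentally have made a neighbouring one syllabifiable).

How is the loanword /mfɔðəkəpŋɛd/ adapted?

ʒəzɔɹəkəpəŋɛdə

Substitution: /m/ → /ʒ/, /f/ → /z/, /ð/ → /ɹ/, giving /ʒzɔɹəkəpŋɛd/.
Under (C)V, the unsyllabifiable consonants are /ʒ/, /p/, /d/ (no codas are permitted; onsets are limited to one consonant).
Inserting the epenthetic vowel yields /ʒ/ → /ʒə/, /p/ → /pə/, /d/ → /də/.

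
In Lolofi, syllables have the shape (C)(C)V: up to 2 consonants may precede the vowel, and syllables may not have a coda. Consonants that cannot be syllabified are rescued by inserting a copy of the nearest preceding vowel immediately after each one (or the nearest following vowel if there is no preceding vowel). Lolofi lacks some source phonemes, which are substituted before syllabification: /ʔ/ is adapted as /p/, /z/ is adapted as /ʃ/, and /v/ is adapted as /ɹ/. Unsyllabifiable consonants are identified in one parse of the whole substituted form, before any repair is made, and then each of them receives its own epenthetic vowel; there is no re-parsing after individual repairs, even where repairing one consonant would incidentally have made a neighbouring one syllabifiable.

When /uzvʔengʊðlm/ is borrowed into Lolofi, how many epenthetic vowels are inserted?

After substitution the input is /uʃɹpengʊðlm/.
The unsyllabifiable consonants are /ʃ/, /ð/, /l/, /m/; each receives one epenthetic vowel.

4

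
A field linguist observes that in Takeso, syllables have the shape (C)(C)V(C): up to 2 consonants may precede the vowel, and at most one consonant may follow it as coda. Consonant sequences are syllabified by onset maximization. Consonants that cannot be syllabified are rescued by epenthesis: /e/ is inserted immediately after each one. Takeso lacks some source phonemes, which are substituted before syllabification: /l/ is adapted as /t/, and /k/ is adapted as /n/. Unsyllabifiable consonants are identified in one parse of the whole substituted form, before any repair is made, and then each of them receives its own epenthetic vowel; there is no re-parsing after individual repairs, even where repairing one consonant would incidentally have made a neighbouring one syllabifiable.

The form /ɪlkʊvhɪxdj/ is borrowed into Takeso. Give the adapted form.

ɪtnʊvhɪxdeje

Substitution: /l/ → /t/, /k/ → /n/, giving /ɪtnʊvhɪxdj/.
The consonants /d/, /j/ cannot be parsed into a legal (C)(C)V(C) syllable (at most one coda consonant is licensed; onsets may contain at most 2 consonants).
Each unlicensed consonant becomes the onset of a new syllable: /d/ → /de/, /j/ → /je/.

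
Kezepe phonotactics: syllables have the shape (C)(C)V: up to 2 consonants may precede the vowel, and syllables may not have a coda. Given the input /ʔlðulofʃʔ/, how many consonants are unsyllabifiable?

Under (C)(C)V, the unsyllabifiable consonants are /ʔ/, /f/, /ʃ/, /ʔ/ (no codas are permitted; onsets may contain at most 2 consonants).

4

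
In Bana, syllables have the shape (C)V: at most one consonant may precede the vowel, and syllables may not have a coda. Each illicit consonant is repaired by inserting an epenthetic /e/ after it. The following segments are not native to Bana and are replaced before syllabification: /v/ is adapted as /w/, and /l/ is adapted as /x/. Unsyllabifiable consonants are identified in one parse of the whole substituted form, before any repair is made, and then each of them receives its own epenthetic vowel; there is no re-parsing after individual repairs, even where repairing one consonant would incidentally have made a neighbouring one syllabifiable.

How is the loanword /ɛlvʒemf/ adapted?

ɛxeweʒemefe

Substitution: /l/ → /x/, /v/ → /w/, giving /ɛxwʒemf/.
Under (C)V, the unsyllabifiable consonants are /x/, /w/, /m/, /f/ (no codas are permitted; onsets are limited to one consonant).
Each unlicensed consonant becomes the onset of a new syllable: /x/ → /xe/, /w/ → /we/, /m/ → /me/, /f/ → /fe/.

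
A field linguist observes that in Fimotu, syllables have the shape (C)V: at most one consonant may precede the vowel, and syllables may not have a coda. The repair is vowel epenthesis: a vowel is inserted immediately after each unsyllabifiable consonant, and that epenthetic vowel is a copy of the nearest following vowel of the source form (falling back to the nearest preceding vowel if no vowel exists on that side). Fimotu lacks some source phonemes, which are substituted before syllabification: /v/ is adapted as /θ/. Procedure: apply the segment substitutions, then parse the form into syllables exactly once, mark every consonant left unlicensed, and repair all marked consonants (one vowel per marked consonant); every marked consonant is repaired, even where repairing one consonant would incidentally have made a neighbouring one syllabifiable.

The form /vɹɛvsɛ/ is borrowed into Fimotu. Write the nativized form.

θɛɹɛθɛsɛ

Substitution: /v/ → /θ/, giving /θɹɛθsɛ/.
Syllabifying with onset maximization leaves /θ/, /θ/ stranded (no codas are permitted; onsets are limited to one consonant).
Each unlicensed consonant becomes the onset of a new syllable: /θ/ → /θɛ/, /θ/ → /θɛ/.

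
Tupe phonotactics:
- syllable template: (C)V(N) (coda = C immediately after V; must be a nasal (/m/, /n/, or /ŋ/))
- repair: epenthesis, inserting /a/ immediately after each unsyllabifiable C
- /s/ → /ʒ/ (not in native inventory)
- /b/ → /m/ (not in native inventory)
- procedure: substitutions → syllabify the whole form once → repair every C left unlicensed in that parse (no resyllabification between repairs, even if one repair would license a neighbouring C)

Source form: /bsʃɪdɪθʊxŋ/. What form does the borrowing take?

Substitution: /b/ → /m/, /s/ → /ʒ/, giving /mʒʃɪdɪθʊxŋ/.
Under (C)V(N), the unsyllabifiable consonants are /m/, /ʒ/, /x/, /ŋ/ (only a nasal (/m/, /n/, or /ŋ/) is licensed in coda position; onsets are limited to one consonant).
Each unlicensed consonant becomes the onset of a new syllable: /m/ → /ma/, /ʒ/ → /ʒa/, /x/ → /xa/, /ŋ/ → /ŋa/.

maʒaʃɪdɪθʊxaŋa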